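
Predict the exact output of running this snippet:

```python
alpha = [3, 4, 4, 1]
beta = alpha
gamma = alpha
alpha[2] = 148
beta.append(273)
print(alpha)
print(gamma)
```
[3, 4, 148, 1, 273]
[3, 4, 148, 1, 273]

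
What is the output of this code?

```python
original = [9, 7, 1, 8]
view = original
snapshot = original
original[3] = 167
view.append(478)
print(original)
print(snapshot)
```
[9, 7, 1, 167, 478]
[9, 7, 1, 167, 478]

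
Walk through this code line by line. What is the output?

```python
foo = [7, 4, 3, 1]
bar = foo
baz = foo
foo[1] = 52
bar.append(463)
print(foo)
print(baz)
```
[7, 52, 3, 1, 463]
[7, 52, 3, 1, 463]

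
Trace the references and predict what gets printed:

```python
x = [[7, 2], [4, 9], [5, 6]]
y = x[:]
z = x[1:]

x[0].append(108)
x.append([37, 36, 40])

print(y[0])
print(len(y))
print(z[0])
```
[7, 2, 108]
3
[4, 9]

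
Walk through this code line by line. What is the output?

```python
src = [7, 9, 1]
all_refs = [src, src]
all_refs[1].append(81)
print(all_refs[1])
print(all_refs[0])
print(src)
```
[7, 9, 1, 81]
[7, 9, 1, 81]
[7, 9, 1, 81]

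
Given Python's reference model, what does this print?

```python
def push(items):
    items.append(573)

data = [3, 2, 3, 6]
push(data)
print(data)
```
[3, 2, 3, 6, 573]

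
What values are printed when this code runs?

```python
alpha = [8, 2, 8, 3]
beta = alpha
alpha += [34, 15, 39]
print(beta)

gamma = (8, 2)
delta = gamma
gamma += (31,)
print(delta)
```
[8, 2, 8, 3, 34, 15, 39]
(8, 2)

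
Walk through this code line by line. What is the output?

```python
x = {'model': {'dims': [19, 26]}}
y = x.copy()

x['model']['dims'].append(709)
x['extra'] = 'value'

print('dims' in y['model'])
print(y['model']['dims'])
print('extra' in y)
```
True
[19, 26, 709]
False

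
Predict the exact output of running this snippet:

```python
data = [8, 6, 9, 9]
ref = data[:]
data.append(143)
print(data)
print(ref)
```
[8, 6, 9, 9, 143]
[8, 6, 9, 9]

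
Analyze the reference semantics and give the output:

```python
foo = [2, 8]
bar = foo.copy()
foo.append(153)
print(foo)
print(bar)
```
[2, 8, 153]
[2, 8]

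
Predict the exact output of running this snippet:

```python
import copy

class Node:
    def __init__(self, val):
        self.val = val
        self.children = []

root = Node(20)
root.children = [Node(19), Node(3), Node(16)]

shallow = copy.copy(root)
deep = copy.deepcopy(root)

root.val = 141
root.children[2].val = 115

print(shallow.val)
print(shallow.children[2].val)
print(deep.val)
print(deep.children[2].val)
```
20
115
20
16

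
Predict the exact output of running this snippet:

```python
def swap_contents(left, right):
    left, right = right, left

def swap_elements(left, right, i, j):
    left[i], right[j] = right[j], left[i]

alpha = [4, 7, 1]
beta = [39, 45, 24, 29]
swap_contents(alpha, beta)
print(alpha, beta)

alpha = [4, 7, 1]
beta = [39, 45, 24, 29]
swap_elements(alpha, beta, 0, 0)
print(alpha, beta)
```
[4, 7, 1] [39, 45, 24, 29]
[39, 7, 1] [4, 45, 24, 29]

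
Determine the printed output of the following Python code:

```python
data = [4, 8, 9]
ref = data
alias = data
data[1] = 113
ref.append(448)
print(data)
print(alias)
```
[4, 113, 9, 448]
[4, 113, 9, 448]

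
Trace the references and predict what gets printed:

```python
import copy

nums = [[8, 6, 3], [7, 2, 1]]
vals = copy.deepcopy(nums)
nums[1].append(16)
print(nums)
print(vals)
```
[[8, 6, 3], [7, 2, 1, 16]]
[[8, 6, 3], [7, 2, 1]]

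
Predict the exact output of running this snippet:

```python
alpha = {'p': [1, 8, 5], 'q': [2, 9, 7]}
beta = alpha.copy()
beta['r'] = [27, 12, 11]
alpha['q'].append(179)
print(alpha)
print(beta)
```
{'p': [1, 8, 5], 'q': [2, 9, 7, 179]}
{'p': [1, 8, 5], 'q': [2, 9, 7, 179], 'r': [27, 12, 11]}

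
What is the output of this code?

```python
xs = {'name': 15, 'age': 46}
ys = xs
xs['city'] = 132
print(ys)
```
{'name': 15, 'age': 46, 'city': 132}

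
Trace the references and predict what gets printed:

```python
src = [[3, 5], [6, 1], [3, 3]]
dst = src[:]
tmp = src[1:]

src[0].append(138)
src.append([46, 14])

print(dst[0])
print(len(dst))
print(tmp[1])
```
[3, 5, 138]
3
[3, 3]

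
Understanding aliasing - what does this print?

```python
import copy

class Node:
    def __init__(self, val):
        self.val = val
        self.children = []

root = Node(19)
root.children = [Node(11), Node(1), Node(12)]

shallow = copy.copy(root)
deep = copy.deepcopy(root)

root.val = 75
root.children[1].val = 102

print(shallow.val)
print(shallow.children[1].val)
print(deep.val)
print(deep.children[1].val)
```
19
102
19
1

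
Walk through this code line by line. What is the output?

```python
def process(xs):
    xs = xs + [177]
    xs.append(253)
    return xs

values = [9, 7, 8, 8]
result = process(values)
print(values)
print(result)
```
[9, 7, 8, 8]
[9, 7, 8, 8, 177, 253]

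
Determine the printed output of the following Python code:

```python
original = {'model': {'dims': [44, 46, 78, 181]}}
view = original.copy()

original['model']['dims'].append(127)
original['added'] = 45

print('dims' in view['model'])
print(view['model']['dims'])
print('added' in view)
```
True
[44, 46, 78, 181, 127]
False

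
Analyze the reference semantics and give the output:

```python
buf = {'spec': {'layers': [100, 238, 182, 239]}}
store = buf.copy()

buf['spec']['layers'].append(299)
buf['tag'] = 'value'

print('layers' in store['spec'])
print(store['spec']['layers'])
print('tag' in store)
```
True
[100, 238, 182, 239, 299]
False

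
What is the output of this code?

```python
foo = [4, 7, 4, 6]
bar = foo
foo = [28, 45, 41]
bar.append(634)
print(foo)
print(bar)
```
[28, 45, 41]
[4, 7, 4, 6, 634]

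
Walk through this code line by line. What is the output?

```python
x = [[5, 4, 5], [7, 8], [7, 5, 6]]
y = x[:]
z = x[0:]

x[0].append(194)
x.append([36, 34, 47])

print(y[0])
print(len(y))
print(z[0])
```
[5, 4, 5, 194]
3
[5, 4, 5, 194]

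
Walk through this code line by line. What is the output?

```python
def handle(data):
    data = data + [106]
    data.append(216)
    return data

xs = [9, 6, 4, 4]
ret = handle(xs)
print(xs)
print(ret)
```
[9, 6, 4, 4]
[9, 6, 4, 4, 106, 216]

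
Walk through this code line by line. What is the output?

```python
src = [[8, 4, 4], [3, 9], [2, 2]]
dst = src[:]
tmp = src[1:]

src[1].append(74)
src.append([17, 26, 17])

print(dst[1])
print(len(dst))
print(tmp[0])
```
[3, 9, 74]
3
[3, 9, 74]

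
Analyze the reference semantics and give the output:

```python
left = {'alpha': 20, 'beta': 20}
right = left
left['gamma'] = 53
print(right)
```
{'alpha': 20, 'beta': 20, 'gamma': 53}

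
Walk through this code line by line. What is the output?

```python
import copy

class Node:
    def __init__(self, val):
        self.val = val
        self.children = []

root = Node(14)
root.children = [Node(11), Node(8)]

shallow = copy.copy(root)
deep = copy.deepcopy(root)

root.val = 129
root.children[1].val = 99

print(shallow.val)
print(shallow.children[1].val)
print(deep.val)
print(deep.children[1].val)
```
14
99
14
8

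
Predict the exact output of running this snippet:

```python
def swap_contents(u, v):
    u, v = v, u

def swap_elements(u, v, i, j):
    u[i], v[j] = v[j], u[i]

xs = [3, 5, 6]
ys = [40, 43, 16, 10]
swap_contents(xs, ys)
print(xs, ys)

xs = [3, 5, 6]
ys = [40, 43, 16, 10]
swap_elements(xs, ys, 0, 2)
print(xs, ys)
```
[3, 5, 6] [40, 43, 16, 10]
[16, 5, 6] [40, 43, 3, 10]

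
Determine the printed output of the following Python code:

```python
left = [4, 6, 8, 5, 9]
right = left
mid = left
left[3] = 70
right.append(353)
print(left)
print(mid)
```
[4, 6, 8, 70, 9, 353]
[4, 6, 8, 70, 9, 353]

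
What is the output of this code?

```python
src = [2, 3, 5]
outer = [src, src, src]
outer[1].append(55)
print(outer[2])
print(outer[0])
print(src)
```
[2, 3, 5, 55]
[2, 3, 5, 55]
[2, 3, 5, 55]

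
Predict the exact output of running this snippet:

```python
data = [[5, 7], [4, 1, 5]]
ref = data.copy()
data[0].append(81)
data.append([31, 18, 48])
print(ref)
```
[[5, 7, 81], [4, 1, 5]]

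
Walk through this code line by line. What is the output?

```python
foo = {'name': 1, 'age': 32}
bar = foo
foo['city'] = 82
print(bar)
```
{'name': 1, 'age': 32, 'city': 82}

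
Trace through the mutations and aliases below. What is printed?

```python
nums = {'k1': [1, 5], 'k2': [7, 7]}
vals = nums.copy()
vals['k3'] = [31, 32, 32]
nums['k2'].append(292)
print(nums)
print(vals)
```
{'k1': [1, 5], 'k2': [7, 7, 292]}
{'k1': [1, 5], 'k2': [7, 7, 292], 'k3': [31, 32, 32]}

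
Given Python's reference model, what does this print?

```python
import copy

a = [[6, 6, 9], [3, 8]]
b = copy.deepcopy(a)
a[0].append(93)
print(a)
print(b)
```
[[6, 6, 9, 93], [3, 8]]
[[6, 6, 9], [3, 8]]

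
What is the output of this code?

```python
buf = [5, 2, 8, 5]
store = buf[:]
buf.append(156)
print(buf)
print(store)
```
[5, 2, 8, 5, 156]
[5, 2, 8, 5]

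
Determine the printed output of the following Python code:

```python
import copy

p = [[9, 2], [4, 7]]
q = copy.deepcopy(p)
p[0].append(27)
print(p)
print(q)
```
[[9, 2, 27], [4, 7]]
[[9, 2], [4, 7]]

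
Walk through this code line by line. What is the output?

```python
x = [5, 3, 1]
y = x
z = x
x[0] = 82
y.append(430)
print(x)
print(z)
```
[82, 3, 1, 430]
[82, 3, 1, 430]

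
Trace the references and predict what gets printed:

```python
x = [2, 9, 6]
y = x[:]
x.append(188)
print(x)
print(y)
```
[2, 9, 6, 188]
[2, 9, 6]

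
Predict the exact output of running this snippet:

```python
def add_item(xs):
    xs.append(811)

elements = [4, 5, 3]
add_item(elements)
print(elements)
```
[4, 5, 3, 811]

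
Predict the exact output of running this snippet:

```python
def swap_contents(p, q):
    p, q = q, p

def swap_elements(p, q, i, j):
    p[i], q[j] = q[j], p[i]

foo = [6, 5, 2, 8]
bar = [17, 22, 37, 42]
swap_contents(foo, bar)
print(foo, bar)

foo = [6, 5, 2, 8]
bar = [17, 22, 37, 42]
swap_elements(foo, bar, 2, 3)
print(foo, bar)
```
[6, 5, 2, 8] [17, 22, 37, 42]
[6, 5, 42, 8] [17, 22, 37, 2]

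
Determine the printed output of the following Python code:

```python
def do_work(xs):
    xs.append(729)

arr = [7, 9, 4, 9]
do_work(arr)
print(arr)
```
[7, 9, 4, 9, 729]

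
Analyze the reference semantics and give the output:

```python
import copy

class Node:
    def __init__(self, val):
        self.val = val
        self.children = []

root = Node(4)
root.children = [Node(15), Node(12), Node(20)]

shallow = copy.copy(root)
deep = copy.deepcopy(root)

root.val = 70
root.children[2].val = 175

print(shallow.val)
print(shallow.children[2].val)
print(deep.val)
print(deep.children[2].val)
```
4
175
4
20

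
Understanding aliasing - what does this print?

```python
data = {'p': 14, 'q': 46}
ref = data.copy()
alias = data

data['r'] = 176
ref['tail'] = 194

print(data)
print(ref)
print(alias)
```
{'p': 14, 'q': 46, 'r': 176}
{'p': 14, 'q': 46, 'tail': 194}
{'p': 14, 'q': 46, 'r': 176}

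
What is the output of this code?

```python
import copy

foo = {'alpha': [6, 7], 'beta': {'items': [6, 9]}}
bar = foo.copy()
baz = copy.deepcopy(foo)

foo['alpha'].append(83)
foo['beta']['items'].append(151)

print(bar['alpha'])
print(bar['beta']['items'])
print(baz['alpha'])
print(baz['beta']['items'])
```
[6, 7, 83]
[6, 9, 151]
[6, 7]
[6, 9]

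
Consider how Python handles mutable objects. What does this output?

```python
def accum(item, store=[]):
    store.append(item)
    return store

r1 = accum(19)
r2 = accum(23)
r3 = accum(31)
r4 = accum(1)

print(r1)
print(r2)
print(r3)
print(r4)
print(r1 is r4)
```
[19, 23, 31, 1]
[19, 23, 31, 1]
[19, 23, 31, 1]
[19, 23, 31, 1]
True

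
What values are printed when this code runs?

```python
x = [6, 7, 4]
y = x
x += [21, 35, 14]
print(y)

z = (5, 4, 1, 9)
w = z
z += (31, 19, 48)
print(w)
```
[6, 7, 4, 21, 35, 14]
(5, 4, 1, 9)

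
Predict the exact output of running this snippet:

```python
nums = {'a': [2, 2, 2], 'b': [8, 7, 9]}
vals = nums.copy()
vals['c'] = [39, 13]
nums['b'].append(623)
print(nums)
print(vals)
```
{'a': [2, 2, 2], 'b': [8, 7, 9, 623]}
{'a': [2, 2, 2], 'b': [8, 7, 9, 623], 'c': [39, 13]}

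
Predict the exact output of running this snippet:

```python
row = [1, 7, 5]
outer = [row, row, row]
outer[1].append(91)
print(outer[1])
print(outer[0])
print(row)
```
[1, 7, 5, 91]
[1, 7, 5, 91]
[1, 7, 5, 91]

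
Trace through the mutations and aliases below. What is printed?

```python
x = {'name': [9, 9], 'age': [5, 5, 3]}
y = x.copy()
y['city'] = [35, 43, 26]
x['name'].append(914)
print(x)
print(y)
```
{'name': [9, 9, 914], 'age': [5, 5, 3]}
{'name': [9, 9, 914], 'age': [5, 5, 3], 'city': [35, 43, 26]}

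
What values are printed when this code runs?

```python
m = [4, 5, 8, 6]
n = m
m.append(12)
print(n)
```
[4, 5, 8, 6, 12]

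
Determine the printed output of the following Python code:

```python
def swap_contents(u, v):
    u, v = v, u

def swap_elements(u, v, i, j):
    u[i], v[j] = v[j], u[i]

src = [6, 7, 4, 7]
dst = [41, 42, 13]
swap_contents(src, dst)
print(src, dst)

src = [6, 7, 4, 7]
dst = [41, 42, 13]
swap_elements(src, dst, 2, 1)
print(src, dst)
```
[6, 7, 4, 7] [41, 42, 13]
[6, 7, 42, 7] [41, 4, 13]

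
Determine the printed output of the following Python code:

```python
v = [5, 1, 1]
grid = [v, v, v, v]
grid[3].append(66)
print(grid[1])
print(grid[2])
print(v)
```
[5, 1, 1, 66]
[5, 1, 1, 66]
[5, 1, 1, 66]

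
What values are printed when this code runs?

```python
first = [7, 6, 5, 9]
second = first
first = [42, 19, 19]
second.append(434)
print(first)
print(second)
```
[42, 19, 19]
[7, 6, 5, 9, 434]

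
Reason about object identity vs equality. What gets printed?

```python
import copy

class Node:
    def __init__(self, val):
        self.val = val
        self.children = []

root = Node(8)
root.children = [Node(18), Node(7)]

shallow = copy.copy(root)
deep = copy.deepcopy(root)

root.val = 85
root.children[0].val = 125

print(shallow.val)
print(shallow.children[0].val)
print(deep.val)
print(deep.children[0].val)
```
8
125
8
18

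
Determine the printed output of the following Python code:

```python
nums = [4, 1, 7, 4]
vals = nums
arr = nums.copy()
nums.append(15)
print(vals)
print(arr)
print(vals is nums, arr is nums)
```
[4, 1, 7, 4, 15]
[4, 1, 7, 4]
True False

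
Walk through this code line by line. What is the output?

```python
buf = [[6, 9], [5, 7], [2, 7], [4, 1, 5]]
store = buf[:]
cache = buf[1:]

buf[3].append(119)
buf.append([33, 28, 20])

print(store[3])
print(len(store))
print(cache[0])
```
[4, 1, 5, 119]
4
[5, 7]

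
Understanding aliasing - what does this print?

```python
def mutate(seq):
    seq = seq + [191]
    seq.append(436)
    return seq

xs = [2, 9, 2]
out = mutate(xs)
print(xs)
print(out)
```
[2, 9, 2]
[2, 9, 2, 191, 436]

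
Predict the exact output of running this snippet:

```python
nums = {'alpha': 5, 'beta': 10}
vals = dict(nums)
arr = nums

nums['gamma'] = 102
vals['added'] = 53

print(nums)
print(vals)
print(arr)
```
{'alpha': 5, 'beta': 10, 'gamma': 102}
{'alpha': 5, 'beta': 10, 'added': 53}
{'alpha': 5, 'beta': 10, 'gamma': 102}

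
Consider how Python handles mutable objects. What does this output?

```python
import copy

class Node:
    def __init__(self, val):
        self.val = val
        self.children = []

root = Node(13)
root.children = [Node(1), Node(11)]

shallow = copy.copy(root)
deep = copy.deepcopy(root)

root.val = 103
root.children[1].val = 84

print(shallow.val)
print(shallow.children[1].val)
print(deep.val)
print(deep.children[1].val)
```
13
84
13
11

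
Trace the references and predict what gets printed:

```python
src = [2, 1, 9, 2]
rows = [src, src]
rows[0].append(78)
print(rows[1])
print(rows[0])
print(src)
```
[2, 1, 9, 2, 78]
[2, 1, 9, 2, 78]
[2, 1, 9, 2, 78]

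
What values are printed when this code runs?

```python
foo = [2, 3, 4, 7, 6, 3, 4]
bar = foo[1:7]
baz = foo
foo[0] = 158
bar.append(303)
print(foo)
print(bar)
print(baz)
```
[158, 3, 4, 7, 6, 3, 4]
[3, 4, 7, 6, 3, 4, 303]
[158, 3, 4, 7, 6, 3, 4]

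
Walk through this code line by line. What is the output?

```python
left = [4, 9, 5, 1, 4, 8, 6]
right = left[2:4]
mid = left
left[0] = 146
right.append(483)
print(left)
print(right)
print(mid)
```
[146, 9, 5, 1, 4, 8, 6]
[5, 1, 483]
[146, 9, 5, 1, 4, 8, 6]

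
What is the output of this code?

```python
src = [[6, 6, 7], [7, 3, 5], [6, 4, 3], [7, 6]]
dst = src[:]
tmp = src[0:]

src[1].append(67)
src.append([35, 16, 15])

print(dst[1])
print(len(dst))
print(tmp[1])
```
[7, 3, 5, 67]
4
[7, 3, 5, 67]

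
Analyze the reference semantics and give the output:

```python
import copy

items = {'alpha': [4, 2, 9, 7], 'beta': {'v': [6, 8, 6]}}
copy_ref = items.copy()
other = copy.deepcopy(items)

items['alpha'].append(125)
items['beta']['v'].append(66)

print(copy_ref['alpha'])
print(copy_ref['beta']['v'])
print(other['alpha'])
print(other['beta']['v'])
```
[4, 2, 9, 7, 125]
[6, 8, 6, 66]
[4, 2, 9, 7]
[6, 8, 6]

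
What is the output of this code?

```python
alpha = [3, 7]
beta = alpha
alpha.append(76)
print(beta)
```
[3, 7, 76]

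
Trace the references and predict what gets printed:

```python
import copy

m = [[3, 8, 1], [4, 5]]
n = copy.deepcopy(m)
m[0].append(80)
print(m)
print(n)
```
[[3, 8, 1, 80], [4, 5]]
[[3, 8, 1], [4, 5]]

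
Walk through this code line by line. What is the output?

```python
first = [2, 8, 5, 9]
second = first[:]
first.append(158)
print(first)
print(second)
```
[2, 8, 5, 9, 158]
[2, 8, 5, 9]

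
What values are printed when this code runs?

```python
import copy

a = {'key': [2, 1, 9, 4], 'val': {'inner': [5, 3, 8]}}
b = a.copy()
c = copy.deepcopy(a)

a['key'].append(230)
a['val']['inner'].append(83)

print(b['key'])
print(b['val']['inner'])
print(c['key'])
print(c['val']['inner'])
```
[2, 1, 9, 4, 230]
[5, 3, 8, 83]
[2, 1, 9, 4]
[5, 3, 8]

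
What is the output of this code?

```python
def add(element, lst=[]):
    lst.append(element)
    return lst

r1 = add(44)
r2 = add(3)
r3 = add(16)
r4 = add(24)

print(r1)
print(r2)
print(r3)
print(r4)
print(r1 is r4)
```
[44, 3, 16, 24]
[44, 3, 16, 24]
[44, 3, 16, 24]
[44, 3, 16, 24]
True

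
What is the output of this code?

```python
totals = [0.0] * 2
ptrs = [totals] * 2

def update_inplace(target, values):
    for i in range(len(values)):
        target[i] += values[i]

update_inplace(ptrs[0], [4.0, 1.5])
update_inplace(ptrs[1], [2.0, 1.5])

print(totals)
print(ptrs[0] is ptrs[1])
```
[6.0, 3.0]
True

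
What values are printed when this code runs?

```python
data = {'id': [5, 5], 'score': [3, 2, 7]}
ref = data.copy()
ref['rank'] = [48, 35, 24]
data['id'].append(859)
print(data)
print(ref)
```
{'id': [5, 5, 859], 'score': [3, 2, 7]}
{'id': [5, 5, 859], 'score': [3, 2, 7], 'rank': [48, 35, 24]}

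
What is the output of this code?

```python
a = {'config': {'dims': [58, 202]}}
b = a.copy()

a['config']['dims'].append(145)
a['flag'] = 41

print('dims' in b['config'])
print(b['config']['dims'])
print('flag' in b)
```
True
[58, 202, 145]
False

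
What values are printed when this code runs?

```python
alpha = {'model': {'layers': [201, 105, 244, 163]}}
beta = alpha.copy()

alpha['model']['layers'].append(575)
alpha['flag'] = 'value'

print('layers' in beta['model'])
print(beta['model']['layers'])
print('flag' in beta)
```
True
[201, 105, 244, 163, 575]
False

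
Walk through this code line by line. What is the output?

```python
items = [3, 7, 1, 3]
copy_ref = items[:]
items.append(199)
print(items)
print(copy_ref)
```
[3, 7, 1, 3, 199]
[3, 7, 1, 3]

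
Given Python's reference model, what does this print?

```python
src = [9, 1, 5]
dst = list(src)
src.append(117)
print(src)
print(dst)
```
[9, 1, 5, 117]
[9, 1, 5]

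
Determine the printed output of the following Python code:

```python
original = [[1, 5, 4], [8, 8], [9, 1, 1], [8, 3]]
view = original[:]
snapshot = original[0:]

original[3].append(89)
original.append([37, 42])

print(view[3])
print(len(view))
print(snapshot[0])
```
[8, 3, 89]
4
[1, 5, 4]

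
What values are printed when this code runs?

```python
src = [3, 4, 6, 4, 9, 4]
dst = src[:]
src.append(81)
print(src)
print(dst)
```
[3, 4, 6, 4, 9, 4, 81]
[3, 4, 6, 4, 9, 4]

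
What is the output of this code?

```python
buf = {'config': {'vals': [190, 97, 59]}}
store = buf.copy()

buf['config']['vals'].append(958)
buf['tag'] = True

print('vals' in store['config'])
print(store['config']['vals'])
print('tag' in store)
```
True
[190, 97, 59, 958]
False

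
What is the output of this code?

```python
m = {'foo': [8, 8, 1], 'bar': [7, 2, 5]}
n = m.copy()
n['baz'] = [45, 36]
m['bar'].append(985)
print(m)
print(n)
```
{'foo': [8, 8, 1], 'bar': [7, 2, 5, 985]}
{'foo': [8, 8, 1], 'bar': [7, 2, 5, 985], 'baz': [45, 36]}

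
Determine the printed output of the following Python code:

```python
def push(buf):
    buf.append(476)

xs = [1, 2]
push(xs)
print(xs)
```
[1, 2, 476]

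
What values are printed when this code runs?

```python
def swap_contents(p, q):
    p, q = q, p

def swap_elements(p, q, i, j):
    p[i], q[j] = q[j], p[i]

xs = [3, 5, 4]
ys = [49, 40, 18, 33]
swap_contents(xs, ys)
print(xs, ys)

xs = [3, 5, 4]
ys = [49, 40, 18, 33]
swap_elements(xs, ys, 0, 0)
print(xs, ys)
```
[3, 5, 4] [49, 40, 18, 33]
[49, 5, 4] [3, 40, 18, 33]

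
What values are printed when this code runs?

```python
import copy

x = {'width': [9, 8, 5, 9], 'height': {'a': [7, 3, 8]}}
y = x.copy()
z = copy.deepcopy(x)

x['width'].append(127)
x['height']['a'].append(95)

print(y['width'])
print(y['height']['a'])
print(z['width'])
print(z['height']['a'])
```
[9, 8, 5, 9, 127]
[7, 3, 8, 95]
[9, 8, 5, 9]
[7, 3, 8]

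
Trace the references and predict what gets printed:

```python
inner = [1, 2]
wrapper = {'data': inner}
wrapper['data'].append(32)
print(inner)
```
[1, 2, 32]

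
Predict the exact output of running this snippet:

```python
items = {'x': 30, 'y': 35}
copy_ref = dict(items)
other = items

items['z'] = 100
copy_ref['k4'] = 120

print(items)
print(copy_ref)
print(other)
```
{'x': 30, 'y': 35, 'z': 100}
{'x': 30, 'y': 35, 'k4': 120}
{'x': 30, 'y': 35, 'z': 100}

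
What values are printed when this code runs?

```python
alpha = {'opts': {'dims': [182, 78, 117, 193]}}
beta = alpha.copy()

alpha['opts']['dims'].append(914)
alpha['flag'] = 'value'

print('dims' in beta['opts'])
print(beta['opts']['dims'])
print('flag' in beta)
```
True
[182, 78, 117, 193, 914]
False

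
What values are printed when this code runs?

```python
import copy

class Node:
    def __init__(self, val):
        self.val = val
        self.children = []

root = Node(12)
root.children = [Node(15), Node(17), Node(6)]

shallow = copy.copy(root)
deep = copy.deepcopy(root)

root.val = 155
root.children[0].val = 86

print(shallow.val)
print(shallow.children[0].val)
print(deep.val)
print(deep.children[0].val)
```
12
86
12
15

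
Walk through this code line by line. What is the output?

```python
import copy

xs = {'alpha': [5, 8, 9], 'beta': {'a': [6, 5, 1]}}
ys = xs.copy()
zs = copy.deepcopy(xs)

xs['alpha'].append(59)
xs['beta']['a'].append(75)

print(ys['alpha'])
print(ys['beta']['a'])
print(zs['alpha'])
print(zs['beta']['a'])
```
[5, 8, 9, 59]
[6, 5, 1, 75]
[5, 8, 9]
[6, 5, 1]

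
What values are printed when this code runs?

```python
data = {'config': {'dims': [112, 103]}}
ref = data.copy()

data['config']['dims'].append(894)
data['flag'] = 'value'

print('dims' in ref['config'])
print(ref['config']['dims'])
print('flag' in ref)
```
True
[112, 103, 894]
False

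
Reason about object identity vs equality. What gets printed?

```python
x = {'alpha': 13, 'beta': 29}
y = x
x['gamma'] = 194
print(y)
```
{'alpha': 13, 'beta': 29, 'gamma': 194}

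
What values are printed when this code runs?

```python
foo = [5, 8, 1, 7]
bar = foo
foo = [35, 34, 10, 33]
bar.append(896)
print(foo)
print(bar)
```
[35, 34, 10, 33]
[5, 8, 1, 7, 896]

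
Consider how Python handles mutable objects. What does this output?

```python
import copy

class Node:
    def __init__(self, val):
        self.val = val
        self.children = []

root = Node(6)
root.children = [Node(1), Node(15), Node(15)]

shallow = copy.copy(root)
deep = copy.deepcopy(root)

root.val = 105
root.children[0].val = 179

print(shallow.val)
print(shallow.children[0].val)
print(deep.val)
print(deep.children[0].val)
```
6
179
6
1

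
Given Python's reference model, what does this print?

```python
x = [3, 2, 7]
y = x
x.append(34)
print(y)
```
[3, 2, 7, 34]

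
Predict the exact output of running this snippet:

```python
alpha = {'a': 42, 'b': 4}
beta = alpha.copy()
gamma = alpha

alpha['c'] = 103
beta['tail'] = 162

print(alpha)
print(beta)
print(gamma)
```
{'a': 42, 'b': 4, 'c': 103}
{'a': 42, 'b': 4, 'tail': 162}
{'a': 42, 'b': 4, 'c': 103}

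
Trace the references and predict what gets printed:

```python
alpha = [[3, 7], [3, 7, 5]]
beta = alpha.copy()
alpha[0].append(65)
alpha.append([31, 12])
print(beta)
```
[[3, 7, 65], [3, 7, 5]]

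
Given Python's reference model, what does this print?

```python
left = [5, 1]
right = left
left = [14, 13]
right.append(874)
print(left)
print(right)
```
[14, 13]
[5, 1, 874]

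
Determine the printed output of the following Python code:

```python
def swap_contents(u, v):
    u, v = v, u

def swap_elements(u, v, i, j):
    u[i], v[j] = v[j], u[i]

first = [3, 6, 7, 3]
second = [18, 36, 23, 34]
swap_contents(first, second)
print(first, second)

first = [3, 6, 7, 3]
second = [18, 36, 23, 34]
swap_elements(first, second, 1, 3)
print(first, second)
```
[3, 6, 7, 3] [18, 36, 23, 34]
[3, 34, 7, 3] [18, 36, 23, 6]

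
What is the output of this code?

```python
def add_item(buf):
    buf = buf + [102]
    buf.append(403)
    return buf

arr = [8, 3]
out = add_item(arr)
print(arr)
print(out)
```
[8, 3]
[8, 3, 102, 403]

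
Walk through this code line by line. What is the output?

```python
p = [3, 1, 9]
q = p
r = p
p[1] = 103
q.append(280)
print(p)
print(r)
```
[3, 103, 9, 280]
[3, 103, 9, 280]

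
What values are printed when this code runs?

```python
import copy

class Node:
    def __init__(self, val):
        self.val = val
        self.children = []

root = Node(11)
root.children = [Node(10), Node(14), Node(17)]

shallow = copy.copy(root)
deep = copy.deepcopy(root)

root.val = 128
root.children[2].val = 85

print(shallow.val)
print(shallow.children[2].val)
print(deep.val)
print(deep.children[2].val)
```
11
85
11
17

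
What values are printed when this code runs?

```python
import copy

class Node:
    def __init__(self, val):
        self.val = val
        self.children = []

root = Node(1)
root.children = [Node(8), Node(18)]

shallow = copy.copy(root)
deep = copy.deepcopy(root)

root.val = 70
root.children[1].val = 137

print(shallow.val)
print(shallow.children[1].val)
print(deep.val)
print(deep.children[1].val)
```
1
137
1
18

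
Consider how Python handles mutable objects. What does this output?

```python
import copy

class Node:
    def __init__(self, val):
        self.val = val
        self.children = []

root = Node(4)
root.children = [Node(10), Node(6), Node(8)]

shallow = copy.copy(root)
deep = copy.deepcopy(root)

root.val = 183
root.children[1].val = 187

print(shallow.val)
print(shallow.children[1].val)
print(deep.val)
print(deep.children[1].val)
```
4
187
4
6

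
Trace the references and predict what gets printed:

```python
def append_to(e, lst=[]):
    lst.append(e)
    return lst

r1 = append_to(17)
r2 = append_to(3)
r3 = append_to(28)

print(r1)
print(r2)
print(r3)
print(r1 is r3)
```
[17, 3, 28]
[17, 3, 28]
[17, 3, 28]
True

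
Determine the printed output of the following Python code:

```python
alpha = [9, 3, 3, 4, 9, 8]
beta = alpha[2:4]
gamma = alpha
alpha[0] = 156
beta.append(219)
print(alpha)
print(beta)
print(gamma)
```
[156, 3, 3, 4, 9, 8]
[3, 4, 219]
[156, 3, 3, 4, 9, 8]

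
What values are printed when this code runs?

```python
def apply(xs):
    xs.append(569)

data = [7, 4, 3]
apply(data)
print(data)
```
[7, 4, 3, 569]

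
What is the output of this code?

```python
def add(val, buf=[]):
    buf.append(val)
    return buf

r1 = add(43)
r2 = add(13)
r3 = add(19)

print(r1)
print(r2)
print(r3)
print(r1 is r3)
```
[43, 13, 19]
[43, 13, 19]
[43, 13, 19]
True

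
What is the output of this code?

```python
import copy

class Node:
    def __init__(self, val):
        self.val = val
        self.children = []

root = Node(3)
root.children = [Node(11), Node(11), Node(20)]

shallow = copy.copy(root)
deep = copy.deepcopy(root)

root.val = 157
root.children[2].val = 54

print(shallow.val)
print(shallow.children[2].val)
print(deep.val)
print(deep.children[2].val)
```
3
54
3
20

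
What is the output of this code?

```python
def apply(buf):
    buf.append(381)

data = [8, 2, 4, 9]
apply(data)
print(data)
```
[8, 2, 4, 9, 381]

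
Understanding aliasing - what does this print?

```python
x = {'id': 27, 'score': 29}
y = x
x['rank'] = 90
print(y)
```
{'id': 27, 'score': 29, 'rank': 90}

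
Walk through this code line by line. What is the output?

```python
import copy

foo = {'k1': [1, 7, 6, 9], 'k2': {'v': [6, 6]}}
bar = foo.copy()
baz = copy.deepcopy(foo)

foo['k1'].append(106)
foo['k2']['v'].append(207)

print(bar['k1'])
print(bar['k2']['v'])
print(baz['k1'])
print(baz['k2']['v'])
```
[1, 7, 6, 9, 106]
[6, 6, 207]
[1, 7, 6, 9]
[6, 6]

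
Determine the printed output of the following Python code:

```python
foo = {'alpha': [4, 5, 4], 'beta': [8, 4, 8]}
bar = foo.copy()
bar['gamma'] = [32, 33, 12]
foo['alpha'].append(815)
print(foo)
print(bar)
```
{'alpha': [4, 5, 4, 815], 'beta': [8, 4, 8]}
{'alpha': [4, 5, 4, 815], 'beta': [8, 4, 8], 'gamma': [32, 33, 12]}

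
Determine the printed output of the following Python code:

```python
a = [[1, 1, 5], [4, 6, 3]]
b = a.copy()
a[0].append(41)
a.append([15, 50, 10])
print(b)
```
[[1, 1, 5, 41], [4, 6, 3]]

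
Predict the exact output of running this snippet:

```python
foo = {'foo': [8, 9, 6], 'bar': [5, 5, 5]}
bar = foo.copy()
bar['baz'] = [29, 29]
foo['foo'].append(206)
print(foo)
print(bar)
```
{'foo': [8, 9, 6, 206], 'bar': [5, 5, 5]}
{'foo': [8, 9, 6, 206], 'bar': [5, 5, 5], 'baz': [29, 29]}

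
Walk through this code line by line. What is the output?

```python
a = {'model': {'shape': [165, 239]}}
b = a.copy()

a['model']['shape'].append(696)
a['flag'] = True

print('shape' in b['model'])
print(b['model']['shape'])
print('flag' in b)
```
True
[165, 239, 696]
False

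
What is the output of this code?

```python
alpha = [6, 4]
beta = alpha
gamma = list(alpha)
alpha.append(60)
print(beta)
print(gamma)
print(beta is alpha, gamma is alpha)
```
[6, 4, 60]
[6, 4]
True False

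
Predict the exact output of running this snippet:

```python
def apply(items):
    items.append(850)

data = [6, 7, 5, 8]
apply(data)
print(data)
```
[6, 7, 5, 8, 850]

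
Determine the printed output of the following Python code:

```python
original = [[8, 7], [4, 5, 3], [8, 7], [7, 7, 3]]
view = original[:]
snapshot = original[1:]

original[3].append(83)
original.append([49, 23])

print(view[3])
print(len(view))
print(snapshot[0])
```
[7, 7, 3, 83]
4
[4, 5, 3]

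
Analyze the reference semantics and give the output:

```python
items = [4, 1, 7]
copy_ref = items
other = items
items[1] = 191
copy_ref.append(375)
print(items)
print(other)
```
[4, 191, 7, 375]
[4, 191, 7, 375]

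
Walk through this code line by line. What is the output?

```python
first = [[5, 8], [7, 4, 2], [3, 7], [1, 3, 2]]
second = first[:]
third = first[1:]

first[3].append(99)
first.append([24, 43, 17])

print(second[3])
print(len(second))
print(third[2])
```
[1, 3, 2, 99]
4
[1, 3, 2, 99]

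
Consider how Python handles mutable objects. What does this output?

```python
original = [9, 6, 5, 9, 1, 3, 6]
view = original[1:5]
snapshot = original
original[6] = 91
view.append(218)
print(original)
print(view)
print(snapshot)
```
[9, 6, 5, 9, 1, 3, 91]
[6, 5, 9, 1, 218]
[9, 6, 5, 9, 1, 3, 91]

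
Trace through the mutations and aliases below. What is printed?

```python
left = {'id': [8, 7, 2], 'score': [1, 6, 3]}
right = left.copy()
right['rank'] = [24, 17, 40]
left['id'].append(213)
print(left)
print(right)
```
{'id': [8, 7, 2, 213], 'score': [1, 6, 3]}
{'id': [8, 7, 2, 213], 'score': [1, 6, 3], 'rank': [24, 17, 40]}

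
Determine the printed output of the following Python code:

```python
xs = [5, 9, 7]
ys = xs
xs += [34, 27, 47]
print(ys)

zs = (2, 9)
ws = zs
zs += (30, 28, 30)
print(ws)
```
[5, 9, 7, 34, 27, 47]
(2, 9)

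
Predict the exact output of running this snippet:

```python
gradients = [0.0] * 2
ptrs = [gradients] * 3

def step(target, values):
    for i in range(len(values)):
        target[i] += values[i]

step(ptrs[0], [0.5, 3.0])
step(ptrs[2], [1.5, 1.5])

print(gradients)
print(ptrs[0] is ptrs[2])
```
[2.0, 4.5]
True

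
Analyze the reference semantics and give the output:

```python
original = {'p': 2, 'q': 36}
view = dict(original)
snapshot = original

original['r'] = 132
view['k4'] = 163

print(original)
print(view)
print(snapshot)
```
{'p': 2, 'q': 36, 'r': 132}
{'p': 2, 'q': 36, 'k4': 163}
{'p': 2, 'q': 36, 'r': 132}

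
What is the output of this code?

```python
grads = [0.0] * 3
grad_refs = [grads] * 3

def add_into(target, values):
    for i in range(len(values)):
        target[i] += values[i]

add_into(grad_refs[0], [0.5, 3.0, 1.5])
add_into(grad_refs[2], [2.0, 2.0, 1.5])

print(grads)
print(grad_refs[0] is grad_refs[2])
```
[2.5, 5.0, 3.0]
True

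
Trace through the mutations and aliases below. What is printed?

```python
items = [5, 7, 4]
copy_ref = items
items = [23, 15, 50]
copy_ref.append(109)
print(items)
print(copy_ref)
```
[23, 15, 50]
[5, 7, 4, 109]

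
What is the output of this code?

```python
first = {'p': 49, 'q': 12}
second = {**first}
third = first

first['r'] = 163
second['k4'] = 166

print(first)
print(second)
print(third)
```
{'p': 49, 'q': 12, 'r': 163}
{'p': 49, 'q': 12, 'k4': 166}
{'p': 49, 'q': 12, 'r': 163}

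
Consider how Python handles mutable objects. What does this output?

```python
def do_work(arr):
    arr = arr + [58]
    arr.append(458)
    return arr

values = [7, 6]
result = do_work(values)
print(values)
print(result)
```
[7, 6]
[7, 6, 58, 458]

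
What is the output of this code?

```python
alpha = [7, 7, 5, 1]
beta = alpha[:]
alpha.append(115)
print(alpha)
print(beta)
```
[7, 7, 5, 1, 115]
[7, 7, 5, 1]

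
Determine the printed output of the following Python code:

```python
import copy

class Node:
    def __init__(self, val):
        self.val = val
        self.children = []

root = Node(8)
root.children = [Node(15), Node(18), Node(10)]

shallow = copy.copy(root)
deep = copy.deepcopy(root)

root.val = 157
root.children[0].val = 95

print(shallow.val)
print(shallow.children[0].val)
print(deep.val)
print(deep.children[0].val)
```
8
95
8
15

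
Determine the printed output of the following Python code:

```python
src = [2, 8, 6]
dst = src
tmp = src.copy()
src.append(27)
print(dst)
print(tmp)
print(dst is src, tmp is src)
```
[2, 8, 6, 27]
[2, 8, 6]
True False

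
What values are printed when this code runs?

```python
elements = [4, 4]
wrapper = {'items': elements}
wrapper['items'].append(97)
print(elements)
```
[4, 4, 97]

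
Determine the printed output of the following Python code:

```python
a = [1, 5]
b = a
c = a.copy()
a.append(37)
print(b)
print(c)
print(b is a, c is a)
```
[1, 5, 37]
[1, 5]
True False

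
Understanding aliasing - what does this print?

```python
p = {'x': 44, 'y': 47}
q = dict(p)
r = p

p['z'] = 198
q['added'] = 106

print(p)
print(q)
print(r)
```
{'x': 44, 'y': 47, 'z': 198}
{'x': 44, 'y': 47, 'added': 106}
{'x': 44, 'y': 47, 'z': 198}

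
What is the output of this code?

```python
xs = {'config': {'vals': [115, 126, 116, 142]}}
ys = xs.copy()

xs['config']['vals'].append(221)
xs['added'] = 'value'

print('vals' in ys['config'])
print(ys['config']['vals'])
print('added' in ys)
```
True
[115, 126, 116, 142, 221]
False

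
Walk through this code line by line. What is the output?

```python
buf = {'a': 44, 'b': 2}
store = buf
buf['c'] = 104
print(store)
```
{'a': 44, 'b': 2, 'c': 104}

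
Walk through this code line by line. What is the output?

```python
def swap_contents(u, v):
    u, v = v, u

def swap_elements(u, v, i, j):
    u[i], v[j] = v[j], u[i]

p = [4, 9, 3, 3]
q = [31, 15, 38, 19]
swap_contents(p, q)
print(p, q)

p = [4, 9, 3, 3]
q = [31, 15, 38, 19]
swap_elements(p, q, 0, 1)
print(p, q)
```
[4, 9, 3, 3] [31, 15, 38, 19]
[15, 9, 3, 3] [31, 4, 38, 19]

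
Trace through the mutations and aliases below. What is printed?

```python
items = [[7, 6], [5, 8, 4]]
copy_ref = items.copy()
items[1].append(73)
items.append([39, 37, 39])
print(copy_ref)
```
[[7, 6], [5, 8, 4, 73]]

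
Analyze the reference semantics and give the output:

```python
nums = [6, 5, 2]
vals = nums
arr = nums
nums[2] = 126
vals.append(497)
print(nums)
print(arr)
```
[6, 5, 126, 497]
[6, 5, 126, 497]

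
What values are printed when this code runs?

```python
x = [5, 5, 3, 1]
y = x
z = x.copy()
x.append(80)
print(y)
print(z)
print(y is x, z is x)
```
[5, 5, 3, 1, 80]
[5, 5, 3, 1]
True False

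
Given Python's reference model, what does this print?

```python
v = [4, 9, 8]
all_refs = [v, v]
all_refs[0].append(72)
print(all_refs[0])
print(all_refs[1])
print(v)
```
[4, 9, 8, 72]
[4, 9, 8, 72]
[4, 9, 8, 72]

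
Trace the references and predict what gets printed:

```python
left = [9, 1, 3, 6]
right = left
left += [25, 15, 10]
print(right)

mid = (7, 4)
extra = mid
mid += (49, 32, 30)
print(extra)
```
[9, 1, 3, 6, 25, 15, 10]
(7, 4)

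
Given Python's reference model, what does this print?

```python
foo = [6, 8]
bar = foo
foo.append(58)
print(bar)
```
[6, 8, 58]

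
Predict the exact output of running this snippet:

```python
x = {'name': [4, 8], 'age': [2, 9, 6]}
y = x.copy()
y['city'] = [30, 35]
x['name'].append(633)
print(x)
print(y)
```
{'name': [4, 8, 633], 'age': [2, 9, 6]}
{'name': [4, 8, 633], 'age': [2, 9, 6], 'city': [30, 35]}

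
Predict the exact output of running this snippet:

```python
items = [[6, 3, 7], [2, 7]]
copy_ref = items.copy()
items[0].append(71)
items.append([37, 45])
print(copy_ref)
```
[[6, 3, 7, 71], [2, 7]]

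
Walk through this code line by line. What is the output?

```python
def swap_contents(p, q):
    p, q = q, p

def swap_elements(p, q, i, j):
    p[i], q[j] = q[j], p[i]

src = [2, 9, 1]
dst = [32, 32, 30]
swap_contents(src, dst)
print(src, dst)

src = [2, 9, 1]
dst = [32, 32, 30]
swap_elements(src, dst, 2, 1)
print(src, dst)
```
[2, 9, 1] [32, 32, 30]
[2, 9, 32] [32, 1, 30]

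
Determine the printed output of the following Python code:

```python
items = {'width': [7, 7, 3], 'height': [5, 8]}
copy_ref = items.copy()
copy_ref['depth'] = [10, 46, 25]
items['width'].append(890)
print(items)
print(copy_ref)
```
{'width': [7, 7, 3, 890], 'height': [5, 8]}
{'width': [7, 7, 3, 890], 'height': [5, 8], 'depth': [10, 46, 25]}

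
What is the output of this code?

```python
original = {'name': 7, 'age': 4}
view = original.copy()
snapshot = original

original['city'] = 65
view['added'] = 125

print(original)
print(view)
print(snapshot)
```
{'name': 7, 'age': 4, 'city': 65}
{'name': 7, 'age': 4, 'added': 125}
{'name': 7, 'age': 4, 'city': 65}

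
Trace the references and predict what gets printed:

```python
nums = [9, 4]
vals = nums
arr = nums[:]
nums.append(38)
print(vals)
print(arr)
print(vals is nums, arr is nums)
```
[9, 4, 38]
[9, 4]
True False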